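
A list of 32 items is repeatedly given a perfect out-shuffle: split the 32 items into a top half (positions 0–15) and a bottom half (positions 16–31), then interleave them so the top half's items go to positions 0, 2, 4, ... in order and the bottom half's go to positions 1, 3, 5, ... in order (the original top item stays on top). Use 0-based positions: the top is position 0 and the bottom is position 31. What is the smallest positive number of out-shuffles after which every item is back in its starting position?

5

The out-shuffle permutes the 32 positions with cycle lengths [1, 1, 5, 5, 5, 5, 5, 5].
Every item is home exactly when every cycle has completed a whole number of laps, i.e. after lcm(1, 5) = 5 out-shuffles.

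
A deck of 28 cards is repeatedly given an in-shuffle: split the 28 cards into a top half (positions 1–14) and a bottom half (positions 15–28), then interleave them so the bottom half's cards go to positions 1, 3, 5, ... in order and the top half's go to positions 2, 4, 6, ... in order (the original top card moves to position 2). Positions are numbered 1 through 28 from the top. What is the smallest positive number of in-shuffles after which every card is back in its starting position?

The in-shuffle permutes the 28 positions with cycle lengths [28].
Every card is home exactly when every cycle has completed a whole number of laps, i.e. after lcm(28) = 28 in-shuffles.

28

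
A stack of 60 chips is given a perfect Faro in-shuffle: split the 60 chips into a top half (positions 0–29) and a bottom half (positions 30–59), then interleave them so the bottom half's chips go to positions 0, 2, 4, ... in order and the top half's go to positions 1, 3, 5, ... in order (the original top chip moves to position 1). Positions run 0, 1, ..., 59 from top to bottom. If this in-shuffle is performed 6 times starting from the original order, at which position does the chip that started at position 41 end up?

3

Track the chip's position through each in-shuffle:
41 → 22 → 45 → 30 → 0 → 1 → 3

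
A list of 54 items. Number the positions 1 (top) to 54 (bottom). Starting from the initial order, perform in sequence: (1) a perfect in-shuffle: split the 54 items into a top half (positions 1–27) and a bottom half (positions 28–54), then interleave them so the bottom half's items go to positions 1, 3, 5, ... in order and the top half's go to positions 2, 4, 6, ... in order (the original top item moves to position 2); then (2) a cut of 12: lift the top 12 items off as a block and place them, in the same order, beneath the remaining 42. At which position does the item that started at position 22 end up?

32

Track the item from position 22 forward through each operation:
  after op 1 (in-shuffle): 22 → 44
  after op 2 (cut 12): 44 → 32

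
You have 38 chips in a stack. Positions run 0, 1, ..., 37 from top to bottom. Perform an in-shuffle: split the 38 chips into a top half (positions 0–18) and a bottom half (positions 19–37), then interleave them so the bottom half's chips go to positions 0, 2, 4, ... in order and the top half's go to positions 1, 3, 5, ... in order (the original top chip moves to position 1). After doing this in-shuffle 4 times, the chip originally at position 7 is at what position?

Track the chip's position through each in-shuffle:
7 → 15 → 31 → 24 → 10

10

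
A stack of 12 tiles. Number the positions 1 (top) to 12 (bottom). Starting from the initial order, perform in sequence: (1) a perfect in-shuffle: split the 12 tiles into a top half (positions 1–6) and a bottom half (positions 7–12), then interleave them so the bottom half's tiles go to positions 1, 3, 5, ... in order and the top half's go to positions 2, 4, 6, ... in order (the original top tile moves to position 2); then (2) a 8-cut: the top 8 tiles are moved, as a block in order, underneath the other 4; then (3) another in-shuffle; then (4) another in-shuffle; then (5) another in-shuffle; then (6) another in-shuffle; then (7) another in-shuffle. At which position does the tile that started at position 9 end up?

2

Track the tile from position 9 forward through each operation:
  after op 1 (in-shuffle): 9 → 5
  after op 2 (cut 8): 5 → 9
  after op 3 (in-shuffle): 9 → 5
  after op 4 (in-shuffle): 5 → 10
  after op 5 (in-shuffle): 10 → 7
  after op 6 (in-shuffle): 7 → 1
  after op 7 (in-shuffle): 1 → 2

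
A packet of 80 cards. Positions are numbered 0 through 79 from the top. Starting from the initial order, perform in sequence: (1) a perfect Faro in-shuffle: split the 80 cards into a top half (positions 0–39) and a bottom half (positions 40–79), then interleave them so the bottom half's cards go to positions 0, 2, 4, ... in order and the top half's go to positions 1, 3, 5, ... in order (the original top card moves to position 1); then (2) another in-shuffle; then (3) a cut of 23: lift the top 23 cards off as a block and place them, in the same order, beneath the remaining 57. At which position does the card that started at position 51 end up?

Track the card from position 51 forward through each operation:
  after op 1 (in-shuffle): 51 → 22
  after op 2 (in-shuffle): 22 → 45
  after op 3 (cut 23): 45 → 22

22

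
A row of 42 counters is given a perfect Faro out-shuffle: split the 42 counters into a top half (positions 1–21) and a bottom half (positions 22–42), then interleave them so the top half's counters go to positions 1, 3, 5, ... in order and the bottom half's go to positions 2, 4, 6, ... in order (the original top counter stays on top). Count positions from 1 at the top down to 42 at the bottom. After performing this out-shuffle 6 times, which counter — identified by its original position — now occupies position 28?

Work backwards from position 28, undoing one out-shuffle at a time:
28 ← 35 ← 18 ← 30 ← 36 ← 39 ← 20
So the counter now at position 28 started at position 20.

20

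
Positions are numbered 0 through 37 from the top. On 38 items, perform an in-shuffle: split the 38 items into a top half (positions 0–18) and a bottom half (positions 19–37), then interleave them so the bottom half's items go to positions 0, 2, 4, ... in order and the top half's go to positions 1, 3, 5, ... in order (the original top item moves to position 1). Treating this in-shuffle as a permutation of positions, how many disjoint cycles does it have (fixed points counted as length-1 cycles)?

Trace each unvisited position around until it returns:
(0 1 3 7 15 31 ... len 12) (2 5 11 23 8 17 ... len 12) (6 13 27 16 33 28 ... len 12) (12 25)
4 cycles in total.

4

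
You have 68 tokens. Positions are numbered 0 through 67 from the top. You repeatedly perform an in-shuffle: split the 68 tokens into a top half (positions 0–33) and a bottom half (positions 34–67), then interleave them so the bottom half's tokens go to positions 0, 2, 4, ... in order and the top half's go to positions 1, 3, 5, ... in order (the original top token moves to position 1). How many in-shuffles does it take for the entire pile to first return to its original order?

The in-shuffle permutes the 68 positions with cycle lengths [2, 11, 11, 22, 22].
Every token is home exactly when every cycle has completed a whole number of laps, i.e. after lcm(2, 11, 22) = 22 in-shuffles.

22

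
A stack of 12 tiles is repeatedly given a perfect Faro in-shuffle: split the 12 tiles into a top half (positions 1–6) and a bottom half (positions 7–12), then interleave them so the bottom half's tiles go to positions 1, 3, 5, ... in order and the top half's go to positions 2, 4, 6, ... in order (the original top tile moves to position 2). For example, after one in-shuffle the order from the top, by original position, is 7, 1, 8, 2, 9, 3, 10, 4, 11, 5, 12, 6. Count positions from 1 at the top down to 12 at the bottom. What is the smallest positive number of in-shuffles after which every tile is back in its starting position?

The in-shuffle permutes the 12 positions with cycle lengths [12].
Every tile is home exactly when every cycle has completed a whole number of laps, i.e. after lcm(12) = 12 in-shuffles.

12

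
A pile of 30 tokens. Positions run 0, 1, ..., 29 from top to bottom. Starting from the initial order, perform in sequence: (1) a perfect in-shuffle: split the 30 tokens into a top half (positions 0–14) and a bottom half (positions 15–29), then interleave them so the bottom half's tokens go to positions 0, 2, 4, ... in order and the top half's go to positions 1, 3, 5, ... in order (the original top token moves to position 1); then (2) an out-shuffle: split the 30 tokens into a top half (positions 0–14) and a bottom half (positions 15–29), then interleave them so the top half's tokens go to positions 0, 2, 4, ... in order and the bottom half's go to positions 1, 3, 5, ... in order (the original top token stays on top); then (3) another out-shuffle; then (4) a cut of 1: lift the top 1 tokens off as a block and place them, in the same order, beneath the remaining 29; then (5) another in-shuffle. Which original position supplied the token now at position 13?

4

Undo the operations in reverse order, starting from position 13:
  undo op 5 (in-shuffle, from top half): 13 ← 6
  undo op 4 (cut 1): 6 ← 7
  undo op 3 (out-shuffle, from bottom half): 7 ← 18
  undo op 2 (out-shuffle, from top half): 18 ← 9
  undo op 1 (in-shuffle, from top half): 9 ← 4
So the token at position 13 came from original position 4.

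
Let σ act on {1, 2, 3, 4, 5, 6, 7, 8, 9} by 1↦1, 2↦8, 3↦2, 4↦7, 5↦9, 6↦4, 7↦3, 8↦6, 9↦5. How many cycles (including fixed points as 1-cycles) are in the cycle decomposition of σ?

Cycle decomposition: (1) (2 8 6 4 7 3) (5 9).
3 cycles.

3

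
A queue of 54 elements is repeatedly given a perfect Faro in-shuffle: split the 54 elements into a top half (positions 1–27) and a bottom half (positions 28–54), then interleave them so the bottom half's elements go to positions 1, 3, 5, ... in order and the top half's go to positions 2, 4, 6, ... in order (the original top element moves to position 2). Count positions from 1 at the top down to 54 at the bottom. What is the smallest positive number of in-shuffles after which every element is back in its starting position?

The in-shuffle permutes the 54 positions with cycle lengths [4, 10, 20, 20].
Every element is home exactly when every cycle has completed a whole number of laps, i.e. after lcm(4, 10, 20) = 20 in-shuffles.

20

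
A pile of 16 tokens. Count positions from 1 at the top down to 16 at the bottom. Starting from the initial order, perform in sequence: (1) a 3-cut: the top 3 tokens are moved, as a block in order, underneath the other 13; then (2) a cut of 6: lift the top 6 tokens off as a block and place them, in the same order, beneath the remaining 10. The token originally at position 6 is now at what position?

13

Track the token from position 6 forward through each operation:
  after op 1 (cut 3): 6 → 3
  after op 2 (cut 6): 3 → 13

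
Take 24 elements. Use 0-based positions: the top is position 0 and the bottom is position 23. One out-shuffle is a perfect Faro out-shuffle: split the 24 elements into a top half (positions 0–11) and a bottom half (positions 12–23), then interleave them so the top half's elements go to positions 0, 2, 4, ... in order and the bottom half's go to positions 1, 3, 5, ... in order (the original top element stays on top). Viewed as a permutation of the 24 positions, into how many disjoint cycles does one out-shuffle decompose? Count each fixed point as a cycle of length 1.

4

Trace each unvisited position around until it returns:
(0) (1 2 4 8 16 9 ... len 11) (5 10 20 17 11 22 ... len 11) (23)
4 cycles in total.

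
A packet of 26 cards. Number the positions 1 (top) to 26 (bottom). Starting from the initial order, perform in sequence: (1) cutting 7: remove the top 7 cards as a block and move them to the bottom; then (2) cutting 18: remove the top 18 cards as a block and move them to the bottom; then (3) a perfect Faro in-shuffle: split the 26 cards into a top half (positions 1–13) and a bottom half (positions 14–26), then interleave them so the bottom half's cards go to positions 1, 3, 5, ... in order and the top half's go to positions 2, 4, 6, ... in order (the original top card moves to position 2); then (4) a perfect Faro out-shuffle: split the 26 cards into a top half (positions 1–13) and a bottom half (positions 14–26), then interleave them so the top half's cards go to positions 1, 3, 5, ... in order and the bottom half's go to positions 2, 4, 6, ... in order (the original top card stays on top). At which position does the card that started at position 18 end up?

Track the card from position 18 forward through each operation:
  after op 1 (cut 7): 18 → 11
  after op 2 (cut 18): 11 → 19
  after op 3 (in-shuffle): 19 → 11
  after op 4 (out-shuffle): 11 → 21

21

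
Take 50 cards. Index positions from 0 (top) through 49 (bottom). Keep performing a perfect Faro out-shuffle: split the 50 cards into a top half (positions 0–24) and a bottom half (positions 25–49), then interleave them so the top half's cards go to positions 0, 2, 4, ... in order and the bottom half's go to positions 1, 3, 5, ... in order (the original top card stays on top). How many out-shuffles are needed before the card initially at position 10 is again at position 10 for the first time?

Follow position 10 under repeated out-shuffles:
10 → 20 → 40 → 31 → 13 → 26 → 3 → 6 → ... → 10 (length 21)
It first returns after 21 out-shuffles.

21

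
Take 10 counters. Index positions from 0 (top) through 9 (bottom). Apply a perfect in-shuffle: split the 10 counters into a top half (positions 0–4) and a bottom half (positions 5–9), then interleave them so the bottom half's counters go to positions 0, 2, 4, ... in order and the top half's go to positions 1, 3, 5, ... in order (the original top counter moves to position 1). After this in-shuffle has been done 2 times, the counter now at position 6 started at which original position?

Work backwards from position 6, undoing one in-shuffle at a time:
6 ← 8 ← 9
So the counter now at position 6 started at position 9.

9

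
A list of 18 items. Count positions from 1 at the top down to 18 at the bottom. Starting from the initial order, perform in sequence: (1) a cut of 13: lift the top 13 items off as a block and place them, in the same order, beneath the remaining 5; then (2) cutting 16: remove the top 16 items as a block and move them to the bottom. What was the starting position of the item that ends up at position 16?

Undo the operations in reverse order, starting from position 16:
  undo op 2 (cut 16): 16 ← 14
  undo op 1 (cut 13): 14 ← 9
So the item at position 16 came from original position 9.

9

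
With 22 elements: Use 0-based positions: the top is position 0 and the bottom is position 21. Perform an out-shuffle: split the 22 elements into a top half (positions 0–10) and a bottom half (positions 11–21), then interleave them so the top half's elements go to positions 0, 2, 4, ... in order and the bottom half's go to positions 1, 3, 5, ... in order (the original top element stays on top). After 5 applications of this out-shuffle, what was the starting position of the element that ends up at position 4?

8

Work backwards from position 4, undoing one out-shuffle at a time:
4 ← 2 ← 1 ← 11 ← 16 ← 8
So the element now at position 4 started at position 8.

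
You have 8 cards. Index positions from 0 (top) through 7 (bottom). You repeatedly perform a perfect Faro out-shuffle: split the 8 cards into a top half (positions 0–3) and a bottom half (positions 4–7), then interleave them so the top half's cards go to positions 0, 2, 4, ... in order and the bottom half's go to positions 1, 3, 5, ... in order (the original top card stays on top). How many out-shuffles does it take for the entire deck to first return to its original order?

The out-shuffle permutes the 8 positions with cycle lengths [1, 1, 3, 3].
Every card is home exactly when every cycle has completed a whole number of laps, i.e. after lcm(1, 3) = 3 out-shuffles.

3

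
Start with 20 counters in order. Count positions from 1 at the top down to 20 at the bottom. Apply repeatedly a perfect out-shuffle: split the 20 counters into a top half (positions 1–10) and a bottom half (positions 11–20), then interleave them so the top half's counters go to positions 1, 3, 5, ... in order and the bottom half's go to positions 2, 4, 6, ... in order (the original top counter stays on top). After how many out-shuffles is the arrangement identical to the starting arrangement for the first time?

The out-shuffle permutes the 20 positions with cycle lengths [1, 1, 18].
Every counter is home exactly when every cycle has completed a whole number of laps, i.e. after lcm(1, 18) = 18 out-shuffles.

18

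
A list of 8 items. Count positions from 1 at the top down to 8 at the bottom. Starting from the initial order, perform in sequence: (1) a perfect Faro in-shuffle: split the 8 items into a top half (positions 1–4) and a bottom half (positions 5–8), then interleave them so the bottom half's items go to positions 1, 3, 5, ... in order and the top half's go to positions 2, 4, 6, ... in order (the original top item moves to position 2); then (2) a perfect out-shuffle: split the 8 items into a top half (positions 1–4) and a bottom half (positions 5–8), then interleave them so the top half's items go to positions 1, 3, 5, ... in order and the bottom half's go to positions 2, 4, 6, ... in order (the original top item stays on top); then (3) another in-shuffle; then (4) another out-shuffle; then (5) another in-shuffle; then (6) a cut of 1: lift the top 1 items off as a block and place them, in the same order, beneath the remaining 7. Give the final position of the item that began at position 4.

2

Track the item from position 4 forward through each operation:
  after op 1 (in-shuffle): 4 → 8
  after op 2 (out-shuffle): 8 → 8
  after op 3 (in-shuffle): 8 → 7
  after op 4 (out-shuffle): 7 → 6
  after op 5 (in-shuffle): 6 → 3
  after op 6 (cut 1): 3 → 2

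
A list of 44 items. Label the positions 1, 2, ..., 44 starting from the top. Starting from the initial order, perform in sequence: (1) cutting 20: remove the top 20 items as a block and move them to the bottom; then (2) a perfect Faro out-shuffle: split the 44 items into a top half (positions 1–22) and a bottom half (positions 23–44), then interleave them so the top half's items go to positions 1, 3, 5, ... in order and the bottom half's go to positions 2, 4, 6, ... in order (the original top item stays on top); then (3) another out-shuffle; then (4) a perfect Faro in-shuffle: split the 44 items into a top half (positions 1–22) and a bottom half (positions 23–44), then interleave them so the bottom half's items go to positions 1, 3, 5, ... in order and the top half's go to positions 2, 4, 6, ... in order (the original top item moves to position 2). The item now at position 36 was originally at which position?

36

Undo the operations in reverse order, starting from position 36:
  undo op 4 (in-shuffle, from top half): 36 ← 18
  undo op 3 (out-shuffle, from bottom half): 18 ← 31
  undo op 2 (out-shuffle, from top half): 31 ← 16
  undo op 1 (cut 20): 16 ← 36
So the item at position 36 came from original position 36.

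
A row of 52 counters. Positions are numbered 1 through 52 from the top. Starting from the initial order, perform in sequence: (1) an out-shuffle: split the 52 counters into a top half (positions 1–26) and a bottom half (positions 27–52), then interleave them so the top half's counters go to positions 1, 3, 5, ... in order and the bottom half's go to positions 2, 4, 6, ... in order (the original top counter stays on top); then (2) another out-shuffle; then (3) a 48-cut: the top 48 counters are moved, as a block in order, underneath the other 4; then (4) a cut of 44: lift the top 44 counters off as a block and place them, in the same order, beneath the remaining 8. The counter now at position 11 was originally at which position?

39

Undo the operations in reverse order, starting from position 11:
  undo op 4 (cut 44): 11 ← 3
  undo op 3 (cut 48): 3 ← 51
  undo op 2 (out-shuffle, from top half): 51 ← 26
  undo op 1 (out-shuffle, from bottom half): 26 ← 39
So the counter at position 11 came from original position 39.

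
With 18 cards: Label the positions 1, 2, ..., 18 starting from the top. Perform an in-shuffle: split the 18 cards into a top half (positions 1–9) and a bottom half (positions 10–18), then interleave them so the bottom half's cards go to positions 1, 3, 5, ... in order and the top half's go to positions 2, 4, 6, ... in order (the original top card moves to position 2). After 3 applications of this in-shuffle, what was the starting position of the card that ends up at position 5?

Work backwards from position 5, undoing one in-shuffle at a time:
5 ← 12 ← 6 ← 3
So the card now at position 5 started at position 3.

3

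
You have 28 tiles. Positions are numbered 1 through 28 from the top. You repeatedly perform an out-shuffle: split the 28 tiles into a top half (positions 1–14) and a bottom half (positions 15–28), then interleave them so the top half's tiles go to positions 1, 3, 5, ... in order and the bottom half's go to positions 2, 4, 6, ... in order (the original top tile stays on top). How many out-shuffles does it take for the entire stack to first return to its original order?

The out-shuffle permutes the 28 positions with cycle lengths [1, 1, 2, 6, 18].
Every tile is home exactly when every cycle has completed a whole number of laps, i.e. after lcm(1, 2, 6, 18) = 18 out-shuffles.

18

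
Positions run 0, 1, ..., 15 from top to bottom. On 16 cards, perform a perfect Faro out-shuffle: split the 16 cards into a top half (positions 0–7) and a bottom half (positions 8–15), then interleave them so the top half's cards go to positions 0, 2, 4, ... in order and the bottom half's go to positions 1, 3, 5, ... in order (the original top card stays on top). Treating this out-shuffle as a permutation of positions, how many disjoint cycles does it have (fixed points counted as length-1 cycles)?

6

Trace each unvisited position around until it returns:
(0) (1 2 4 8) (3 6 12 9) (5 10) (7 14 13 11) (15)
6 cycles in total.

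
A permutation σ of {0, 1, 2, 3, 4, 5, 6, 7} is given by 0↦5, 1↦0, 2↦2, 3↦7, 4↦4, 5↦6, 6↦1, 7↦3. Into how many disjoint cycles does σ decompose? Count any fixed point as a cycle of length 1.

Cycle decomposition: (0 5 6 1) (2) (3 7) (4).
4 cycles.

4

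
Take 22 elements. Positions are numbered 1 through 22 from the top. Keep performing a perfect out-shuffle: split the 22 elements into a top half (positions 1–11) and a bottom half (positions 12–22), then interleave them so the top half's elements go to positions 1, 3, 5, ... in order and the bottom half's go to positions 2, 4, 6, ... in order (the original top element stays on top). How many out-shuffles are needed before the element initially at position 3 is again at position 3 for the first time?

Follow position 3 under repeated out-shuffles:
3 → 5 → 9 → 17 → 12 → 2 → 3
It first returns after 6 out-shuffles.

6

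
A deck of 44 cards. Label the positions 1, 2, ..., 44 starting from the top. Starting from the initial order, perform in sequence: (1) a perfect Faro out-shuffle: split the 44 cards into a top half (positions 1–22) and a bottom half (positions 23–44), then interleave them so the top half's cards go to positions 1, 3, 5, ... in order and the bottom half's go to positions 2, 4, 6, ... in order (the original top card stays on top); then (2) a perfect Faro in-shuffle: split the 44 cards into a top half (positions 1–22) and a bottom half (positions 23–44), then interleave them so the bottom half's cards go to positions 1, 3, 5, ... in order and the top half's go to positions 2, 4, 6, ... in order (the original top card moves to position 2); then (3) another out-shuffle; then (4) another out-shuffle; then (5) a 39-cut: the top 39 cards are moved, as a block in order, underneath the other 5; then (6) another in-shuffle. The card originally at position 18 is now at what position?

32

Track the card from position 18 forward through each operation:
  after op 1 (out-shuffle): 18 → 35
  after op 2 (in-shuffle): 35 → 25
  after op 3 (out-shuffle): 25 → 6
  after op 4 (out-shuffle): 6 → 11
  after op 5 (cut 39): 11 → 16
  after op 6 (in-shuffle): 16 → 32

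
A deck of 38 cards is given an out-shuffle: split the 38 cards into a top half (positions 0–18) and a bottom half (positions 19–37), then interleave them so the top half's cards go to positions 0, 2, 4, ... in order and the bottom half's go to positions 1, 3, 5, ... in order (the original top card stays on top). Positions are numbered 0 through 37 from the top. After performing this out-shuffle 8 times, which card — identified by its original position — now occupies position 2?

Work backwards from position 2, undoing one out-shuffle at a time:
2 ← 1 ← 19 ← 28 ← 14 ← 7 ← 22 ← 11 ← 24
So the card now at position 2 started at position 24.

24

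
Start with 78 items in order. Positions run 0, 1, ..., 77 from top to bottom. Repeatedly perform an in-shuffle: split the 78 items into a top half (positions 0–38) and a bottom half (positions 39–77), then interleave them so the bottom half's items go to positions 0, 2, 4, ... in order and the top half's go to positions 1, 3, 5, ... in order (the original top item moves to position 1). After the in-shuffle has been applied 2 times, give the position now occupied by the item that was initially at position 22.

Track the item's position through each in-shuffle:
22 → 45 → 12

12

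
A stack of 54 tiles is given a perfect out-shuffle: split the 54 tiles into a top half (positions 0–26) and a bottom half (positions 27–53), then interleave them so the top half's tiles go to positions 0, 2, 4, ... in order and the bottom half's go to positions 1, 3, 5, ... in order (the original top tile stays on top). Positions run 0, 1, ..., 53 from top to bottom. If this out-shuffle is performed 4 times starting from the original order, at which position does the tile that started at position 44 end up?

15

Track the tile's position through each out-shuffle:
44 → 35 → 17 → 34 → 15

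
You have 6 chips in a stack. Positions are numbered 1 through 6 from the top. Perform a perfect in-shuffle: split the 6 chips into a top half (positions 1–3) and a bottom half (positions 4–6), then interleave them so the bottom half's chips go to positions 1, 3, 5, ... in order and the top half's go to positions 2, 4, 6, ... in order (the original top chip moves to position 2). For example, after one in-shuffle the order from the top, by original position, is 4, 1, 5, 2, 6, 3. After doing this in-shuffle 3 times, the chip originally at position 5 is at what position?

Track the chip's position through each in-shuffle:
5 → 3 → 6 → 5

5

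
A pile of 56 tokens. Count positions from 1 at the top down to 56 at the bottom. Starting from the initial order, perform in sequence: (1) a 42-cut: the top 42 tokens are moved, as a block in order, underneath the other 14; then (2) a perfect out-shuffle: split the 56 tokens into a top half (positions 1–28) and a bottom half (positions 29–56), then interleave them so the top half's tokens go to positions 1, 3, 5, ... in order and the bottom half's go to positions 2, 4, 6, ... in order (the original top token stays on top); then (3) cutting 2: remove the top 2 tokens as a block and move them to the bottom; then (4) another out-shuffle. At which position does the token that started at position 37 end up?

32

Track the token from position 37 forward through each operation:
  after op 1 (cut 42): 37 → 51
  after op 2 (out-shuffle): 51 → 46
  after op 3 (cut 2): 46 → 44
  after op 4 (out-shuffle): 44 → 32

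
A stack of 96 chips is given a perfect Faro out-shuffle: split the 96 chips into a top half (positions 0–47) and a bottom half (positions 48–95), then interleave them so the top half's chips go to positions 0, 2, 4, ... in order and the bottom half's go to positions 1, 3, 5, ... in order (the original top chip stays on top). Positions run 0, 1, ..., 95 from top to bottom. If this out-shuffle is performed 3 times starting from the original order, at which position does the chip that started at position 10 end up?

80

Track the chip's position through each out-shuffle:
10 → 20 → 40 → 80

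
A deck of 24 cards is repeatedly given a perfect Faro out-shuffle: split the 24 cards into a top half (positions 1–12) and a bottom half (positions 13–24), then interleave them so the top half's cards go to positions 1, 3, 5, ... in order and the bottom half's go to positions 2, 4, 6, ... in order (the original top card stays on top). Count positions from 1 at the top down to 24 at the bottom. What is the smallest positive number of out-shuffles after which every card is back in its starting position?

11

The out-shuffle permutes the 24 positions with cycle lengths [1, 1, 11, 11].
Every card is home exactly when every cycle has completed a whole number of laps, i.e. after lcm(1, 11) = 11 out-shuffles.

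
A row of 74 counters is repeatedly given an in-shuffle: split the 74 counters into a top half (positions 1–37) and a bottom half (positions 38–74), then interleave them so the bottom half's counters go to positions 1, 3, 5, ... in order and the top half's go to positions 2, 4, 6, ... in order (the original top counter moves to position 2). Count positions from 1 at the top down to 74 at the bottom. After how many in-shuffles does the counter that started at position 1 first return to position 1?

20

Follow position 1 under repeated in-shuffles:
1 → 2 → 4 → 8 → 16 → 32 → 64 → 53 → 31 → 62 → 49 → 23 → 46 → 17 → 34 → 68 → 61 → 47 → 19 → 38 → 1
It first returns after 20 in-shuffles.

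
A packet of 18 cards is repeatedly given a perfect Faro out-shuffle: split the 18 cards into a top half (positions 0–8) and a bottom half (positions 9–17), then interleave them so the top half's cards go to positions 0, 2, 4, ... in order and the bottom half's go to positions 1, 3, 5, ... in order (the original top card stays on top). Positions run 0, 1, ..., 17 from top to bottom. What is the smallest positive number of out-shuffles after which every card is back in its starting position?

8

The out-shuffle permutes the 18 positions with cycle lengths [1, 1, 8, 8].
Every card is home exactly when every cycle has completed a whole number of laps, i.e. after lcm(1, 8) = 8 out-shuffles.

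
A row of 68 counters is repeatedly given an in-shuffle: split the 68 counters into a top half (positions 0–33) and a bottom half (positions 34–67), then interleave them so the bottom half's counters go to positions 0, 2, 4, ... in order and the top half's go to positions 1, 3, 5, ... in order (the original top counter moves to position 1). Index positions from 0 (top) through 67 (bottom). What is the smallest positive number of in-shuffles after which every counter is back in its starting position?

The in-shuffle permutes the 68 positions with cycle lengths [2, 11, 11, 22, 22].
Every counter is home exactly when every cycle has completed a whole number of laps, i.e. after lcm(2, 11, 22) = 22 in-shuffles.

22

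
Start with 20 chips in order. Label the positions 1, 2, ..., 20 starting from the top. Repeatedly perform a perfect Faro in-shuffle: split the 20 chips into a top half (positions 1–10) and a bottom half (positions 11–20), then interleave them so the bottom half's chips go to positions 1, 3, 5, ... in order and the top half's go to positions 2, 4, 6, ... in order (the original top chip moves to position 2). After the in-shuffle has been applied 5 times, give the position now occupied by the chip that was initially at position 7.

14

Track the chip's position through each in-shuffle:
7 → 14 → 7 → 14 → 7 → 14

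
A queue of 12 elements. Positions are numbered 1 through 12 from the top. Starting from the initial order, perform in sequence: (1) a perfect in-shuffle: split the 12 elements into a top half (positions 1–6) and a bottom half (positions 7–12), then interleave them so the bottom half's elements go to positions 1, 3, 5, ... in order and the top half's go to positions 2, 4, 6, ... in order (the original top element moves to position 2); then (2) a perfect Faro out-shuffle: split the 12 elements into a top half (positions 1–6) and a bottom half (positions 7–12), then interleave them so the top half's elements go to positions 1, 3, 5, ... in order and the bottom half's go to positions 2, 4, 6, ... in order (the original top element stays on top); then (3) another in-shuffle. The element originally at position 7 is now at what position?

2

Track the element from position 7 forward through each operation:
  after op 1 (in-shuffle): 7 → 1
  after op 2 (out-shuffle): 1 → 1
  after op 3 (in-shuffle): 1 → 2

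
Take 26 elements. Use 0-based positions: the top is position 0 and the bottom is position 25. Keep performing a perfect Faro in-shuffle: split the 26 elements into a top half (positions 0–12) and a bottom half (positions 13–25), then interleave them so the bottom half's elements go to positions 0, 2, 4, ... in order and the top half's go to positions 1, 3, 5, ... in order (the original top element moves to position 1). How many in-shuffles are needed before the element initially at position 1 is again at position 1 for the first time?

18

Follow position 1 under repeated in-shuffles:
1 → 3 → 7 → 15 → 4 → 9 → 19 → 12 → 25 → 24 → 22 → 18 → 10 → 21 → 16 → 6 → 13 → 0 → 1
It first returns after 18 in-shuffles.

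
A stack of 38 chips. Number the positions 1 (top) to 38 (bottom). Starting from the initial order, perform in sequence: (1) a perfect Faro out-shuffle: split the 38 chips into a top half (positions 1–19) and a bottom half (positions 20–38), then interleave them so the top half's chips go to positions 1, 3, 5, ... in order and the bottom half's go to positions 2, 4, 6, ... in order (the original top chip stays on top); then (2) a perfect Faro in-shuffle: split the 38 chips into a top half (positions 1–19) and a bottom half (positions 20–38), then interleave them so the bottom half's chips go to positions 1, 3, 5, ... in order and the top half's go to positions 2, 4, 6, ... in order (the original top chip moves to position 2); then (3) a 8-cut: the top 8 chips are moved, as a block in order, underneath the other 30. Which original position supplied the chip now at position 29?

38

Undo the operations in reverse order, starting from position 29:
  undo op 3 (cut 8): 29 ← 37
  undo op 2 (in-shuffle, from bottom half): 37 ← 38
  undo op 1 (out-shuffle, from bottom half): 38 ← 38
So the chip at position 29 came from original position 38.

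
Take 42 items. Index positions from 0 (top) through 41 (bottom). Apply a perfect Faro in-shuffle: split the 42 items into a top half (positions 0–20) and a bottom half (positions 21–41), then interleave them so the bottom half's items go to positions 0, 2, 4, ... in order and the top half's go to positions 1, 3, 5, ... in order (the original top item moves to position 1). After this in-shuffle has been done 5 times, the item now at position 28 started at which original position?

12

Work backwards from position 28, undoing one in-shuffle at a time:
28 ← 35 ← 17 ← 8 ← 25 ← 12
So the item now at position 28 started at position 12.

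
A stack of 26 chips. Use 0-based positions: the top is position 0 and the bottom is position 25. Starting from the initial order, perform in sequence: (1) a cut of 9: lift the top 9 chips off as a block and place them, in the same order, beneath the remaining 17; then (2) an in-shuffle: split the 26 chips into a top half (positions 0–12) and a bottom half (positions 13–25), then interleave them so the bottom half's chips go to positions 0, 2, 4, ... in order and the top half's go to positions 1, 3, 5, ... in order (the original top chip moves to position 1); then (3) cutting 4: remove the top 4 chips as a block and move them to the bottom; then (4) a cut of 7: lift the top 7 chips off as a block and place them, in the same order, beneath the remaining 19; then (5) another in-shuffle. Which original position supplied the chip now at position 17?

18

Undo the operations in reverse order, starting from position 17:
  undo op 5 (in-shuffle, from top half): 17 ← 8
  undo op 4 (cut 7): 8 ← 15
  undo op 3 (cut 4): 15 ← 19
  undo op 2 (in-shuffle, from top half): 19 ← 9
  undo op 1 (cut 9): 9 ← 18
So the chip at position 17 came from original position 18.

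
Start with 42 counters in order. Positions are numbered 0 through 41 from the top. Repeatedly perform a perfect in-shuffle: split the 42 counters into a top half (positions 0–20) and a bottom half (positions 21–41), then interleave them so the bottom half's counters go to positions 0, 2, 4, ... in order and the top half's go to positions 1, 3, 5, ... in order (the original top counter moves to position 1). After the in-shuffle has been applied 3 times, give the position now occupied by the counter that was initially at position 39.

Track the counter's position through each in-shuffle:
39 → 36 → 30 → 18

18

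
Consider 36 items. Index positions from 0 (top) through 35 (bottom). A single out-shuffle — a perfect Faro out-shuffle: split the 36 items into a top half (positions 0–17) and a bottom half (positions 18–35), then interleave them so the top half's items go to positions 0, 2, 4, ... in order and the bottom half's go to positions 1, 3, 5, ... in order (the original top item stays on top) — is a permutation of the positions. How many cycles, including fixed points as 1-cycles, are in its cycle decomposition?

7

Trace each unvisited position around until it returns:
(0) (1 2 4 8 16 32 ... len 12) (3 6 12 24 13 26 ... len 12) (5 10 20) (7 14 28 21) (15 30 25) (35)
7 cycles in total.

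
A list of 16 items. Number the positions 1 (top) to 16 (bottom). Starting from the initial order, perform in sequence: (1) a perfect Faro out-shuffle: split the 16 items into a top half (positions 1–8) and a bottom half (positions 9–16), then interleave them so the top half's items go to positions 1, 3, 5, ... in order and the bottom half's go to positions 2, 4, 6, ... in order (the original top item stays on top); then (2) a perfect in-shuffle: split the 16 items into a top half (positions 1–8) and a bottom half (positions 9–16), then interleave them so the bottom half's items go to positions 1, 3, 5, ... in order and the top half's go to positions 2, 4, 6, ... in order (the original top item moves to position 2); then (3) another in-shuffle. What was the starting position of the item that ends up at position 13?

16

Undo the operations in reverse order, starting from position 13:
  undo op 3 (in-shuffle, from bottom half): 13 ← 15
  undo op 2 (in-shuffle, from bottom half): 15 ← 16
  undo op 1 (out-shuffle, from bottom half): 16 ← 16
So the item at position 13 came from original position 16.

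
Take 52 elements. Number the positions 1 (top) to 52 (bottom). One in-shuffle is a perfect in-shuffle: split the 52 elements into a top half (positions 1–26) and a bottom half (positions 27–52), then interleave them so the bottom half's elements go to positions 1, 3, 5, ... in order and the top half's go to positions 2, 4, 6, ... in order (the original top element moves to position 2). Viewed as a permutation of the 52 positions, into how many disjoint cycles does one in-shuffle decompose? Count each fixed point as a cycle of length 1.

1

Trace each unvisited position around until it returns:
(1 2 4 8 16 32 ... len 52)
1 cycle in total.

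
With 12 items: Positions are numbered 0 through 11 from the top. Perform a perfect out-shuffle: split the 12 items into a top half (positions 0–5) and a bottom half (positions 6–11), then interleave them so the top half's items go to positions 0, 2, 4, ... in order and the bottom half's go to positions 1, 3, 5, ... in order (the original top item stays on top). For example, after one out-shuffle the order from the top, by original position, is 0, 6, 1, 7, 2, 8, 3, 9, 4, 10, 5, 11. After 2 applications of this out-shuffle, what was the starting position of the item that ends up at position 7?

Work backwards from position 7, undoing one out-shuffle at a time:
7 ← 9 ← 10
So the item now at position 7 started at position 10.

10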